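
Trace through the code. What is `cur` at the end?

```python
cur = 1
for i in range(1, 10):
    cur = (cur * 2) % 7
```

Let's trace through this code step by step.

Initialize: cur = 1
Entering loop: for i in range(1, 10):

After execution: cur = 1
1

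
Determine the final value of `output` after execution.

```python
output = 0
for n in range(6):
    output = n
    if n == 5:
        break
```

Let's trace through this code step by step.

Initialize: output = 0
Entering loop: for n in range(6):

After execution: output = 5
5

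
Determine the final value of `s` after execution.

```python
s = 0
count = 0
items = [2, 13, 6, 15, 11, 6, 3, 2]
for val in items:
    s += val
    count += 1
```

Let's trace through this code step by step.

Initialize: s = 0
Initialize: count = 0
Initialize: items = [2, 13, 6, 15, 11, 6, 3, 2]
Entering loop: for val in items:

After execution: s = 58
58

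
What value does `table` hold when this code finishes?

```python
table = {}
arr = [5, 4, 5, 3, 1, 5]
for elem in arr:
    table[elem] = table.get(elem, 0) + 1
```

Let's trace through this code step by step.

Initialize: table = {}
Initialize: arr = [5, 4, 5, 3, 1, 5]
Entering loop: for elem in arr:

After execution: table = {5: 3, 4: 1, 3: 1, 1: 1}
{5: 3, 4: 1, 3: 1, 1: 1}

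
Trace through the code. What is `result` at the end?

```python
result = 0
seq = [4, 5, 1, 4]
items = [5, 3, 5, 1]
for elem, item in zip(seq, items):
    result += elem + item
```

Let's trace through this code step by step.

Initialize: result = 0
Initialize: seq = [4, 5, 1, 4]
Initialize: items = [5, 3, 5, 1]
Entering loop: for elem, item in zip(seq, items):

After execution: result = 28
28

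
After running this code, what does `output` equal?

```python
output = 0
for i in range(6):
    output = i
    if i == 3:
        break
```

Let's trace through this code step by step.

Initialize: output = 0
Entering loop: for i in range(6):

After execution: output = 3
3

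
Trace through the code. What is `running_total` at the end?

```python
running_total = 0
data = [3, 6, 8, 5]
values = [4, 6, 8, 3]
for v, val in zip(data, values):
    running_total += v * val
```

Let's trace through this code step by step.

Initialize: running_total = 0
Initialize: data = [3, 6, 8, 5]
Initialize: values = [4, 6, 8, 3]
Entering loop: for v, val in zip(data, values):

After execution: running_total = 127
127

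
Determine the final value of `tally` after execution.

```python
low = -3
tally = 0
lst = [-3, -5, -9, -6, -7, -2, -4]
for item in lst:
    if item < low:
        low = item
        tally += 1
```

Let's trace through this code step by step.

Initialize: low = -3
Initialize: tally = 0
Initialize: lst = [-3, -5, -9, -6, -7, -2, -4]
Entering loop: for item in lst:

After execution: tally = 2
2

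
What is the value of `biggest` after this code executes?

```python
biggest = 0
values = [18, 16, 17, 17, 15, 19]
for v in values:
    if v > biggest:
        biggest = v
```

Let's trace through this code step by step.

Initialize: biggest = 0
Initialize: values = [18, 16, 17, 17, 15, 19]
Entering loop: for v in values:

After execution: biggest = 19
19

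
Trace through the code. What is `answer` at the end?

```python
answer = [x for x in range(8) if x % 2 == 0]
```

Let's trace through this code step by step.

Initialize: answer = [x for x in range(8) if x % 2 == 0]

After execution: answer = [0, 2, 4, 6]
[0, 2, 4, 6]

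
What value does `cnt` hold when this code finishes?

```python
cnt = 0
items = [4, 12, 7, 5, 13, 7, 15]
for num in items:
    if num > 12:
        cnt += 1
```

Let's trace through this code step by step.

Initialize: cnt = 0
Initialize: items = [4, 12, 7, 5, 13, 7, 15]
Entering loop: for num in items:

After execution: cnt = 2
2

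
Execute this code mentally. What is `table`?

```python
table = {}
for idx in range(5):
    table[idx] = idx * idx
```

Let's trace through this code step by step.

Initialize: table = {}
Entering loop: for idx in range(5):

After execution: table = {0: 0, 1: 1, 2: 4, 3: 9, 4: 16}
{0: 0, 1: 1, 2: 4, 3: 9, 4: 16}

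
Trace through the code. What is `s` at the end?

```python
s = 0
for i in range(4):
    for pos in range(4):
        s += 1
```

Let's trace through this code step by step.

Initialize: s = 0
Entering loop: for i in range(4):

After execution: s = 16
16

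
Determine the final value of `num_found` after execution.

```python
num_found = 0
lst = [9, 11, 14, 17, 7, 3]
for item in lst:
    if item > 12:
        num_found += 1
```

Let's trace through this code step by step.

Initialize: num_found = 0
Initialize: lst = [9, 11, 14, 17, 7, 3]
Entering loop: for item in lst:

After execution: num_found = 2
2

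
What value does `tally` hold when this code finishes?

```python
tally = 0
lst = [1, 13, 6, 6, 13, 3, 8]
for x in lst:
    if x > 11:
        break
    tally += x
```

Let's trace through this code step by step.

Initialize: tally = 0
Initialize: lst = [1, 13, 6, 6, 13, 3, 8]
Entering loop: for x in lst:

After execution: tally = 1
1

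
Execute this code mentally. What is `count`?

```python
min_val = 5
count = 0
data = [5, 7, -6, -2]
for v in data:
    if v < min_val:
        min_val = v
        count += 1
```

Let's trace through this code step by step.

Initialize: min_val = 5
Initialize: count = 0
Initialize: data = [5, 7, -6, -2]
Entering loop: for v in data:

After execution: count = 1
1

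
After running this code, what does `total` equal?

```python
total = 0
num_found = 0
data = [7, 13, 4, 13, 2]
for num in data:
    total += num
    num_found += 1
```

Let's trace through this code step by step.

Initialize: total = 0
Initialize: num_found = 0
Initialize: data = [7, 13, 4, 13, 2]
Entering loop: for num in data:

After execution: total = 39
39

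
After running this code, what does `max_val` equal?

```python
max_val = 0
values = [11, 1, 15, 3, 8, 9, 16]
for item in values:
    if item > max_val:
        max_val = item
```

Let's trace through this code step by step.

Initialize: max_val = 0
Initialize: values = [11, 1, 15, 3, 8, 9, 16]
Entering loop: for item in values:

After execution: max_val = 16
16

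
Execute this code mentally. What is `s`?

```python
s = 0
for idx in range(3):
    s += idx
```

Let's trace through this code step by step.

Initialize: s = 0
Entering loop: for idx in range(3):

After execution: s = 3
3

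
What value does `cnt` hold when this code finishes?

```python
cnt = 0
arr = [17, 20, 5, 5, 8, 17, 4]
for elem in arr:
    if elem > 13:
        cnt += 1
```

Let's trace through this code step by step.

Initialize: cnt = 0
Initialize: arr = [17, 20, 5, 5, 8, 17, 4]
Entering loop: for elem in arr:

After execution: cnt = 3
3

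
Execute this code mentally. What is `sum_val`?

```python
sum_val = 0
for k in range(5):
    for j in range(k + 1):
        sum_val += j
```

Let's trace through this code step by step.

Initialize: sum_val = 0
Entering loop: for k in range(5):

After execution: sum_val = 20
20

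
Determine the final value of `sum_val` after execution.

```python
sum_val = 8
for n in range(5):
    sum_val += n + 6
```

Let's trace through this code step by step.

Initialize: sum_val = 8
Entering loop: for n in range(5):

After execution: sum_val = 48
48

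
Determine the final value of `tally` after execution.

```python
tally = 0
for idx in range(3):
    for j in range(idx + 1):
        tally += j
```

Let's trace through this code step by step.

Initialize: tally = 0
Entering loop: for idx in range(3):

After execution: tally = 4
4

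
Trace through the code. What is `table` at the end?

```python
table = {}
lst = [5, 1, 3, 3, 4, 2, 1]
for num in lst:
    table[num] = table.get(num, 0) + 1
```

Let's trace through this code step by step.

Initialize: table = {}
Initialize: lst = [5, 1, 3, 3, 4, 2, 1]
Entering loop: for num in lst:

After execution: table = {5: 1, 1: 2, 3: 2, 4: 1, 2: 1}
{5: 1, 1: 2, 3: 2, 4: 1, 2: 1}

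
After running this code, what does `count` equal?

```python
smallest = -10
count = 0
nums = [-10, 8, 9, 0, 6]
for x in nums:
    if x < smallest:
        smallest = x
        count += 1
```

Let's trace through this code step by step.

Initialize: smallest = -10
Initialize: count = 0
Initialize: nums = [-10, 8, 9, 0, 6]
Entering loop: for x in nums:

After execution: count = 0
0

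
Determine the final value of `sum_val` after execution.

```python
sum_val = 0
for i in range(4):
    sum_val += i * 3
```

Let's trace through this code step by step.

Initialize: sum_val = 0
Entering loop: for i in range(4):

After execution: sum_val = 18
18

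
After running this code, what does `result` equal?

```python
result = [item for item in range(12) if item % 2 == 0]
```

Let's trace through this code step by step.

Initialize: result = [item for item in range(12) if item % 2 == 0]

After execution: result = [0, 2, 4, 6, 8, 10]
[0, 2, 4, 6, 8, 10]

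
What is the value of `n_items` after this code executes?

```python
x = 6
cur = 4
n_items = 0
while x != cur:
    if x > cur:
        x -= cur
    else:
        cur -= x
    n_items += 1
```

Let's trace through this code step by step.

Initialize: x = 6
Initialize: cur = 4
Initialize: n_items = 0
Entering loop: while x != cur:

After execution: n_items = 2
2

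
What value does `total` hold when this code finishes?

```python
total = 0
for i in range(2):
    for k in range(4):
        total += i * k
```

Let's trace through this code step by step.

Initialize: total = 0
Entering loop: for i in range(2):

After execution: total = 6
6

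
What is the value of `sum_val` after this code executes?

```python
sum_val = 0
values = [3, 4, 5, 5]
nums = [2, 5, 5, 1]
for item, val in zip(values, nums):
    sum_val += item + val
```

Let's trace through this code step by step.

Initialize: sum_val = 0
Initialize: values = [3, 4, 5, 5]
Initialize: nums = [2, 5, 5, 1]
Entering loop: for item, val in zip(values, nums):

After execution: sum_val = 30
30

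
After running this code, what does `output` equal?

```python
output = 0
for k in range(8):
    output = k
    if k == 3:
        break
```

Let's trace through this code step by step.

Initialize: output = 0
Entering loop: for k in range(8):

After execution: output = 3
3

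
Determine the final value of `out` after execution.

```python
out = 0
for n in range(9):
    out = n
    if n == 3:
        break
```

Let's trace through this code step by step.

Initialize: out = 0
Entering loop: for n in range(9):

After execution: out = 3
3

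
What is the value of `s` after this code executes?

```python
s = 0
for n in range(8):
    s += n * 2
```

Let's trace through this code step by step.

Initialize: s = 0
Entering loop: for n in range(8):

After execution: s = 56
56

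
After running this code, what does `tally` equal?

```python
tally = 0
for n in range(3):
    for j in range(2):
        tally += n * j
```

Let's trace through this code step by step.

Initialize: tally = 0
Entering loop: for n in range(3):

After execution: tally = 3
3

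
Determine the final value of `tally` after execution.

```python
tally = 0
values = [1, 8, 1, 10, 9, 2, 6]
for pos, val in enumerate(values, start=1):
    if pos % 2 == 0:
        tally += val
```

Let's trace through this code step by step.

Initialize: tally = 0
Initialize: values = [1, 8, 1, 10, 9, 2, 6]
Entering loop: for pos, val in enumerate(values, start=1):

After execution: tally = 20
20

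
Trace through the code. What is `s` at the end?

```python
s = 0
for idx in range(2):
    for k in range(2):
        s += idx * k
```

Let's trace through this code step by step.

Initialize: s = 0
Entering loop: for idx in range(2):

After execution: s = 1
1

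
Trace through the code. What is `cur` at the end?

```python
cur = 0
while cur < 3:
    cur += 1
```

Let's trace through this code step by step.

Initialize: cur = 0
Entering loop: while cur < 3:

After execution: cur = 3
3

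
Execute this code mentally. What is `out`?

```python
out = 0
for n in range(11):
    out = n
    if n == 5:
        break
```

Let's trace through this code step by step.

Initialize: out = 0
Entering loop: for n in range(11):

After execution: out = 5
5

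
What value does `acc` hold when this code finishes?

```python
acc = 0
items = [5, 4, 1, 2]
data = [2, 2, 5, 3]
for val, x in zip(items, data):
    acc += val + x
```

Let's trace through this code step by step.

Initialize: acc = 0
Initialize: items = [5, 4, 1, 2]
Initialize: data = [2, 2, 5, 3]
Entering loop: for val, x in zip(items, data):

After execution: acc = 24
24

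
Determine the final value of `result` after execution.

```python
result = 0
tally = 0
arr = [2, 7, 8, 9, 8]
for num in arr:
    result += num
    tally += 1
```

Let's trace through this code step by step.

Initialize: result = 0
Initialize: tally = 0
Initialize: arr = [2, 7, 8, 9, 8]
Entering loop: for num in arr:

After execution: result = 34
34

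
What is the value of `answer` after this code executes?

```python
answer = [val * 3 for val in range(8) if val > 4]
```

Let's trace through this code step by step.

Initialize: answer = [val * 3 for val in range(8) if val > 4]

After execution: answer = [15, 18, 21]
[15, 18, 21]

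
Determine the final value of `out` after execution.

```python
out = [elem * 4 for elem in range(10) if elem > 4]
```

Let's trace through this code step by step.

Initialize: out = [elem * 4 for elem in range(10) if elem > 4]

After execution: out = [20, 24, 28, 32, 36]
[20, 24, 28, 32, 36]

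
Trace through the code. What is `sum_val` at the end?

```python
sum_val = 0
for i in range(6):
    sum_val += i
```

Let's trace through this code step by step.

Initialize: sum_val = 0
Entering loop: for i in range(6):

After execution: sum_val = 15
15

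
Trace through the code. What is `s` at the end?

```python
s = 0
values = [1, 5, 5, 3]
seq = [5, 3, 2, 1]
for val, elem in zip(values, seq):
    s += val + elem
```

Let's trace through this code step by step.

Initialize: s = 0
Initialize: values = [1, 5, 5, 3]
Initialize: seq = [5, 3, 2, 1]
Entering loop: for val, elem in zip(values, seq):

After execution: s = 25
25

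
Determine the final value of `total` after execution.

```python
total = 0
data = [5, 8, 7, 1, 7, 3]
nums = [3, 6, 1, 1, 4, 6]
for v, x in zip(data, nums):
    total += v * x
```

Let's trace through this code step by step.

Initialize: total = 0
Initialize: data = [5, 8, 7, 1, 7, 3]
Initialize: nums = [3, 6, 1, 1, 4, 6]
Entering loop: for v, x in zip(data, nums):

After execution: total = 117
117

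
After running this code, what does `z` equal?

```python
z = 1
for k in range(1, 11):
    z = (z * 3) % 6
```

Let's trace through this code step by step.

Initialize: z = 1
Entering loop: for k in range(1, 11):

After execution: z = 3
3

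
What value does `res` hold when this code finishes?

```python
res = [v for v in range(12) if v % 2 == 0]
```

Let's trace through this code step by step.

Initialize: res = [v for v in range(12) if v % 2 == 0]

After execution: res = [0, 2, 4, 6, 8, 10]
[0, 2, 4, 6, 8, 10]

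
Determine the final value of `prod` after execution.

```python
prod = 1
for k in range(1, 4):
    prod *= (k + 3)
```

Let's trace through this code step by step.

Initialize: prod = 1
Entering loop: for k in range(1, 4):

After execution: prod = 120
120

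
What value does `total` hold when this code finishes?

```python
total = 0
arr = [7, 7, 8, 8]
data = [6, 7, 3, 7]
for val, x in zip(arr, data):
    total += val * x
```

Let's trace through this code step by step.

Initialize: total = 0
Initialize: arr = [7, 7, 8, 8]
Initialize: data = [6, 7, 3, 7]
Entering loop: for val, x in zip(arr, data):

After execution: total = 171
171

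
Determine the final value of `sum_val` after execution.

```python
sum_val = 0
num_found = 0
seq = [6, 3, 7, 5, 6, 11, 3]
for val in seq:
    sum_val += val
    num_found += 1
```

Let's trace through this code step by step.

Initialize: sum_val = 0
Initialize: num_found = 0
Initialize: seq = [6, 3, 7, 5, 6, 11, 3]
Entering loop: for val in seq:

After execution: sum_val = 41
41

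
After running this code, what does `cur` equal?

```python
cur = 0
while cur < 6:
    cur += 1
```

Let's trace through this code step by step.

Initialize: cur = 0
Entering loop: while cur < 6:

After execution: cur = 6
6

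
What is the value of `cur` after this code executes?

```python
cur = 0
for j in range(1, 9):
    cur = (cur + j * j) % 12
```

Let's trace through this code step by step.

Initialize: cur = 0
Entering loop: for j in range(1, 9):

After execution: cur = 0
0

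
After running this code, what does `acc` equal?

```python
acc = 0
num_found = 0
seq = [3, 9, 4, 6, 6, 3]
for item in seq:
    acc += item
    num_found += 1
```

Let's trace through this code step by step.

Initialize: acc = 0
Initialize: num_found = 0
Initialize: seq = [3, 9, 4, 6, 6, 3]
Entering loop: for item in seq:

After execution: acc = 31
31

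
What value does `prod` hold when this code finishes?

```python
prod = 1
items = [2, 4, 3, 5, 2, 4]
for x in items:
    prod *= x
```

Let's trace through this code step by step.

Initialize: prod = 1
Initialize: items = [2, 4, 3, 5, 2, 4]
Entering loop: for x in items:

After execution: prod = 960
960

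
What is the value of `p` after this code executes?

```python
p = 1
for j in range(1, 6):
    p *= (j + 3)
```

Let's trace through this code step by step.

Initialize: p = 1
Entering loop: for j in range(1, 6):

After execution: p = 6720
6720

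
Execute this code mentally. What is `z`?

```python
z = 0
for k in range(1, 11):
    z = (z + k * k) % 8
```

Let's trace through this code step by step.

Initialize: z = 0
Entering loop: for k in range(1, 11):

After execution: z = 1
1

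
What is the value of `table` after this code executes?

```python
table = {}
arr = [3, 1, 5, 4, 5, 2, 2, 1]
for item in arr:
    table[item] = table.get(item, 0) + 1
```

Let's trace through this code step by step.

Initialize: table = {}
Initialize: arr = [3, 1, 5, 4, 5, 2, 2, 1]
Entering loop: for item in arr:

After execution: table = {3: 1, 1: 2, 5: 2, 4: 1, 2: 2}
{3: 1, 1: 2, 5: 2, 4: 1, 2: 2}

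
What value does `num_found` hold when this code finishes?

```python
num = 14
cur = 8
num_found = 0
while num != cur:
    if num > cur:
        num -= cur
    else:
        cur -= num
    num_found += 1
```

Let's trace through this code step by step.

Initialize: num = 14
Initialize: cur = 8
Initialize: num_found = 0
Entering loop: while num != cur:

After execution: num_found = 4
4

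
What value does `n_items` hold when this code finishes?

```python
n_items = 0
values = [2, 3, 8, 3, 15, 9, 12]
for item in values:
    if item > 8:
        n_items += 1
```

Let's trace through this code step by step.

Initialize: n_items = 0
Initialize: values = [2, 3, 8, 3, 15, 9, 12]
Entering loop: for item in values:

After execution: n_items = 3
3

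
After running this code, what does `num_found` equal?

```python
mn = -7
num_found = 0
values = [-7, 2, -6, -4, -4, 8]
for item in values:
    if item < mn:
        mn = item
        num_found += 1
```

Let's trace through this code step by step.

Initialize: mn = -7
Initialize: num_found = 0
Initialize: values = [-7, 2, -6, -4, -4, 8]
Entering loop: for item in values:

After execution: num_found = 0
0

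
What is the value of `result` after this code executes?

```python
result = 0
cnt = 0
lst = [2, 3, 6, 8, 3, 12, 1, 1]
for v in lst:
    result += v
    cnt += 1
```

Let's trace through this code step by step.

Initialize: result = 0
Initialize: cnt = 0
Initialize: lst = [2, 3, 6, 8, 3, 12, 1, 1]
Entering loop: for v in lst:

After execution: result = 36
36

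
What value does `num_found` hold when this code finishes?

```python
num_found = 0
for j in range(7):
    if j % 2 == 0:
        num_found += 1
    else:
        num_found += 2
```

Let's trace through this code step by step.

Initialize: num_found = 0
Entering loop: for j in range(7):

After execution: num_found = 10
10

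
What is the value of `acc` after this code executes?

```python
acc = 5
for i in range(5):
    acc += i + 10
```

Let's trace through this code step by step.

Initialize: acc = 5
Entering loop: for i in range(5):

After execution: acc = 65
65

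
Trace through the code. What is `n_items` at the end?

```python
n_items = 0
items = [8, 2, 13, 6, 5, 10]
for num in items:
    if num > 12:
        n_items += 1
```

Let's trace through this code step by step.

Initialize: n_items = 0
Initialize: items = [8, 2, 13, 6, 5, 10]
Entering loop: for num in items:

After execution: n_items = 1
1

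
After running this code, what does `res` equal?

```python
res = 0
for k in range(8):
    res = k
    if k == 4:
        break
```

Let's trace through this code step by step.

Initialize: res = 0
Entering loop: for k in range(8):

After execution: res = 4
4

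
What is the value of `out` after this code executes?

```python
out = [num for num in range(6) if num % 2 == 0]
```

Let's trace through this code step by step.

Initialize: out = [num for num in range(6) if num % 2 == 0]

After execution: out = [0, 2, 4]
[0, 2, 4]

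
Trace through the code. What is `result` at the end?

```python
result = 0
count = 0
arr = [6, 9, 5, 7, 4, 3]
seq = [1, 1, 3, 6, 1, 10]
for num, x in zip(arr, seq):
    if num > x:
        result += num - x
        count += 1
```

Let's trace through this code step by step.

Initialize: result = 0
Initialize: count = 0
Initialize: arr = [6, 9, 5, 7, 4, 3]
Initialize: seq = [1, 1, 3, 6, 1, 10]
Entering loop: for num, x in zip(arr, seq):

After execution: result = 19
19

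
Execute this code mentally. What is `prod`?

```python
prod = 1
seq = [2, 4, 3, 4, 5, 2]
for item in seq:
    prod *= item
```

Let's trace through this code step by step.

Initialize: prod = 1
Initialize: seq = [2, 4, 3, 4, 5, 2]
Entering loop: for item in seq:

After execution: prod = 960
960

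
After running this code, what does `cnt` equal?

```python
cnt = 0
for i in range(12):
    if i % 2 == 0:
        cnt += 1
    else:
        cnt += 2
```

Let's trace through this code step by step.

Initialize: cnt = 0
Entering loop: for i in range(12):

After execution: cnt = 18
18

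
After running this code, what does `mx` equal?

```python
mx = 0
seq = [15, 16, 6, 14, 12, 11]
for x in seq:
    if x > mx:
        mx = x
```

Let's trace through this code step by step.

Initialize: mx = 0
Initialize: seq = [15, 16, 6, 14, 12, 11]
Entering loop: for x in seq:

After execution: mx = 16
16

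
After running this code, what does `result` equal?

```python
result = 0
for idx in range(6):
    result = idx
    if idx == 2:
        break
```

Let's trace through this code step by step.

Initialize: result = 0
Entering loop: for idx in range(6):

After execution: result = 2
2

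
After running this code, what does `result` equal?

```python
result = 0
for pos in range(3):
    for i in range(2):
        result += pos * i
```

Let's trace through this code step by step.

Initialize: result = 0
Entering loop: for pos in range(3):

After execution: result = 3
3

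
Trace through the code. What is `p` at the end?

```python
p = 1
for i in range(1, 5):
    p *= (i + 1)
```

Let's trace through this code step by step.

Initialize: p = 1
Entering loop: for i in range(1, 5):

After execution: p = 120
120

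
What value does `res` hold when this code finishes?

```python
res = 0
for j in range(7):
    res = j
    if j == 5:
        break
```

Let's trace through this code step by step.

Initialize: res = 0
Entering loop: for j in range(7):

After execution: res = 5
5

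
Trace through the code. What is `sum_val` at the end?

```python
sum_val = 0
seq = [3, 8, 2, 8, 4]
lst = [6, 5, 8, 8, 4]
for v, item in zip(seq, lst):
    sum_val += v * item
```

Let's trace through this code step by step.

Initialize: sum_val = 0
Initialize: seq = [3, 8, 2, 8, 4]
Initialize: lst = [6, 5, 8, 8, 4]
Entering loop: for v, item in zip(seq, lst):

After execution: sum_val = 154
154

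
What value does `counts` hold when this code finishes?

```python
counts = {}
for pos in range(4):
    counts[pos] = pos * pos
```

Let's trace through this code step by step.

Initialize: counts = {}
Entering loop: for pos in range(4):

After execution: counts = {0: 0, 1: 1, 2: 4, 3: 9}
{0: 0, 1: 1, 2: 4, 3: 9}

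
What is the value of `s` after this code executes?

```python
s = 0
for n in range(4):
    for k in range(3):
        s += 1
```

Let's trace through this code step by step.

Initialize: s = 0
Entering loop: for n in range(4):

After execution: s = 12
12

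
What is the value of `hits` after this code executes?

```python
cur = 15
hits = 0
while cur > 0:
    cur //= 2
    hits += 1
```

Let's trace through this code step by step.

Initialize: cur = 15
Initialize: hits = 0
Entering loop: while cur > 0:

After execution: hits = 4
4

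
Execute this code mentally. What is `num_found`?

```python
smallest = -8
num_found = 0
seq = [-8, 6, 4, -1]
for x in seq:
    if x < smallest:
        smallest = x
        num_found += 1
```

Let's trace through this code step by step.

Initialize: smallest = -8
Initialize: num_found = 0
Initialize: seq = [-8, 6, 4, -1]
Entering loop: for x in seq:

After execution: num_found = 0
0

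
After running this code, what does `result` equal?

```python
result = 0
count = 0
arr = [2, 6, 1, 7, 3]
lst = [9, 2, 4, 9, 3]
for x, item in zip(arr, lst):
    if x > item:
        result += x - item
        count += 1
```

Let's trace through this code step by step.

Initialize: result = 0
Initialize: count = 0
Initialize: arr = [2, 6, 1, 7, 3]
Initialize: lst = [9, 2, 4, 9, 3]
Entering loop: for x, item in zip(arr, lst):

After execution: result = 4
4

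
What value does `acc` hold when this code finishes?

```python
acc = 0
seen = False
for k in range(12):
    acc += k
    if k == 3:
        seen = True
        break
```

Let's trace through this code step by step.

Initialize: acc = 0
Initialize: seen = False
Entering loop: for k in range(12):

After execution: acc = 6
6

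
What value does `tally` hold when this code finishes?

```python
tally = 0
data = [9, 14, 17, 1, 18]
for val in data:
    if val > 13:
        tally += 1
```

Let's trace through this code step by step.

Initialize: tally = 0
Initialize: data = [9, 14, 17, 1, 18]
Entering loop: for val in data:

After execution: tally = 3
3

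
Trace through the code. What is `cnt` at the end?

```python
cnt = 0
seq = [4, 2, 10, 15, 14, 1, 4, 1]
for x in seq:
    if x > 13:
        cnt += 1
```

Let's trace through this code step by step.

Initialize: cnt = 0
Initialize: seq = [4, 2, 10, 15, 14, 1, 4, 1]
Entering loop: for x in seq:

After execution: cnt = 2
2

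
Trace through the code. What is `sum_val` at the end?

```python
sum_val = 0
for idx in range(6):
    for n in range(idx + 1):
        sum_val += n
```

Let's trace through this code step by step.

Initialize: sum_val = 0
Entering loop: for idx in range(6):

After execution: sum_val = 35
35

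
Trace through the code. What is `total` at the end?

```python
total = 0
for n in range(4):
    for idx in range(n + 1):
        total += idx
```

Let's trace through this code step by step.

Initialize: total = 0
Entering loop: for n in range(4):

After execution: total = 10
10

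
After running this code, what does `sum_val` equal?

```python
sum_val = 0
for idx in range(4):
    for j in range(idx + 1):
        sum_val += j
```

Let's trace through this code step by step.

Initialize: sum_val = 0
Entering loop: for idx in range(4):

After execution: sum_val = 10
10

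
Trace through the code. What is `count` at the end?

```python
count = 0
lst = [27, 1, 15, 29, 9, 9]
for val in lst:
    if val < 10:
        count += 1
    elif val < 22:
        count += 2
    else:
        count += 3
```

Let's trace through this code step by step.

Initialize: count = 0
Initialize: lst = [27, 1, 15, 29, 9, 9]
Entering loop: for val in lst:

After execution: count = 11
11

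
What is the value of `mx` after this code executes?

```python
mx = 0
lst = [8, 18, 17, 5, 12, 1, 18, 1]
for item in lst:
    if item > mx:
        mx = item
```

Let's trace through this code step by step.

Initialize: mx = 0
Initialize: lst = [8, 18, 17, 5, 12, 1, 18, 1]
Entering loop: for item in lst:

After execution: mx = 18
18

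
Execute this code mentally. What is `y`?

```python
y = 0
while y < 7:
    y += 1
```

Let's trace through this code step by step.

Initialize: y = 0
Entering loop: while y < 7:

After execution: y = 7
7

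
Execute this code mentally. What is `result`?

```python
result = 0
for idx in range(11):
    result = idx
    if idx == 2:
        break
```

Let's trace through this code step by step.

Initialize: result = 0
Entering loop: for idx in range(11):

After execution: result = 2
2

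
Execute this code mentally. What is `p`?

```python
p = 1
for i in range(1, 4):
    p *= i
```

Let's trace through this code step by step.

Initialize: p = 1
Entering loop: for i in range(1, 4):

After execution: p = 6
6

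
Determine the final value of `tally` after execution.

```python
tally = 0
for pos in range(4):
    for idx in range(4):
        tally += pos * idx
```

Let's trace through this code step by step.

Initialize: tally = 0
Entering loop: for pos in range(4):

After execution: tally = 36
36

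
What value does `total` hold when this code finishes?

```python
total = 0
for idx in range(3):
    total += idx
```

Let's trace through this code step by step.

Initialize: total = 0
Entering loop: for idx in range(3):

After execution: total = 3
3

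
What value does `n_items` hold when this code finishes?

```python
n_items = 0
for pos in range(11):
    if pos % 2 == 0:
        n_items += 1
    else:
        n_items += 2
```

Let's trace through this code step by step.

Initialize: n_items = 0
Entering loop: for pos in range(11):

After execution: n_items = 16
16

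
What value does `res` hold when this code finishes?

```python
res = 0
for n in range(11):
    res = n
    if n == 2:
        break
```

Let's trace through this code step by step.

Initialize: res = 0
Entering loop: for n in range(11):

After execution: res = 2
2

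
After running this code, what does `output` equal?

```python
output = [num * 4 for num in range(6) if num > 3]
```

Let's trace through this code step by step.

Initialize: output = [num * 4 for num in range(6) if num > 3]

After execution: output = [16, 20]
[16, 20]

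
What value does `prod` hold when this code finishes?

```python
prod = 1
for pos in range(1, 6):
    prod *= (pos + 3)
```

Let's trace through this code step by step.

Initialize: prod = 1
Entering loop: for pos in range(1, 6):

After execution: prod = 6720
6720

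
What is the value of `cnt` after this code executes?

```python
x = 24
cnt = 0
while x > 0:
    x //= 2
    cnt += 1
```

Let's trace through this code step by step.

Initialize: x = 24
Initialize: cnt = 0
Entering loop: while x > 0:

After execution: cnt = 5
5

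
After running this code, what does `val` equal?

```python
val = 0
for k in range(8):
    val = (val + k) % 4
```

Let's trace through this code step by step.

Initialize: val = 0
Entering loop: for k in range(8):

After execution: val = 0
0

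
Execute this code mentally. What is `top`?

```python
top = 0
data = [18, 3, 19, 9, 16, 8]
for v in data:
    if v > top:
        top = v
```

Let's trace through this code step by step.

Initialize: top = 0
Initialize: data = [18, 3, 19, 9, 16, 8]
Entering loop: for v in data:

After execution: top = 19
19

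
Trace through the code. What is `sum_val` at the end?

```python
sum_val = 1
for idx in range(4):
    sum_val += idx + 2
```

Let's trace through this code step by step.

Initialize: sum_val = 1
Entering loop: for idx in range(4):

After execution: sum_val = 15
15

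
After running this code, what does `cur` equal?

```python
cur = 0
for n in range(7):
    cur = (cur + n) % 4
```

Let's trace through this code step by step.

Initialize: cur = 0
Entering loop: for n in range(7):

After execution: cur = 1
1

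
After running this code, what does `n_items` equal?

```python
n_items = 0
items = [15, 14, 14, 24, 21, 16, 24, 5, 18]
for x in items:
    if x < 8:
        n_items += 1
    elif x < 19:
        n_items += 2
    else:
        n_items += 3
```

Let's trace through this code step by step.

Initialize: n_items = 0
Initialize: items = [15, 14, 14, 24, 21, 16, 24, 5, 18]
Entering loop: for x in items:

After execution: n_items = 20
20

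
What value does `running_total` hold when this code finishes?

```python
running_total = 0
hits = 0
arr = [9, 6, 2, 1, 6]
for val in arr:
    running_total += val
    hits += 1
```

Let's trace through this code step by step.

Initialize: running_total = 0
Initialize: hits = 0
Initialize: arr = [9, 6, 2, 1, 6]
Entering loop: for val in arr:

After execution: running_total = 24
24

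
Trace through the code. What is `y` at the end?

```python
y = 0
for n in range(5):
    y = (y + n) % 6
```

Let's trace through this code step by step.

Initialize: y = 0
Entering loop: for n in range(5):

After execution: y = 4
4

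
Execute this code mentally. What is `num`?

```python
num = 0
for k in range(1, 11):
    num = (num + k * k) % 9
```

Let's trace through this code step by step.

Initialize: num = 0
Entering loop: for k in range(1, 11):

After execution: num = 7
7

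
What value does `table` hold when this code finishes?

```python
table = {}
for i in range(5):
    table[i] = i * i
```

Let's trace through this code step by step.

Initialize: table = {}
Entering loop: for i in range(5):

After execution: table = {0: 0, 1: 1, 2: 4, 3: 9, 4: 16}
{0: 0, 1: 1, 2: 4, 3: 9, 4: 16}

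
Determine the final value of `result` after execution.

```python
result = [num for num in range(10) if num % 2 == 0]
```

Let's trace through this code step by step.

Initialize: result = [num for num in range(10) if num % 2 == 0]

After execution: result = [0, 2, 4, 6, 8]
[0, 2, 4, 6, 8]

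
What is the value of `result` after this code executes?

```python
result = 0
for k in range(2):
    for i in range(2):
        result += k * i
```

Let's trace through this code step by step.

Initialize: result = 0
Entering loop: for k in range(2):

After execution: result = 1
1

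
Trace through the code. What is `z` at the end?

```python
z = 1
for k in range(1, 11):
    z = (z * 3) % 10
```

Let's trace through this code step by step.

Initialize: z = 1
Entering loop: for k in range(1, 11):

After execution: z = 9
9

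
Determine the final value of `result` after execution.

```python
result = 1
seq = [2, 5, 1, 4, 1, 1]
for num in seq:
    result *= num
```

Let's trace through this code step by step.

Initialize: result = 1
Initialize: seq = [2, 5, 1, 4, 1, 1]
Entering loop: for num in seq:

After execution: result = 40
40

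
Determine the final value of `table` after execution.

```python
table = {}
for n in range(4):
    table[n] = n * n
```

Let's trace through this code step by step.

Initialize: table = {}
Entering loop: for n in range(4):

After execution: table = {0: 0, 1: 1, 2: 4, 3: 9}
{0: 0, 1: 1, 2: 4, 3: 9}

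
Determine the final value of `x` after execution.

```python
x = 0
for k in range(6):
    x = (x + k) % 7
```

Let's trace through this code step by step.

Initialize: x = 0
Entering loop: for k in range(6):

After execution: x = 1
1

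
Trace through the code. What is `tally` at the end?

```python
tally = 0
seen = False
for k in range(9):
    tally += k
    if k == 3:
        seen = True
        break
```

Let's trace through this code step by step.

Initialize: tally = 0
Initialize: seen = False
Entering loop: for k in range(9):

After execution: tally = 6
6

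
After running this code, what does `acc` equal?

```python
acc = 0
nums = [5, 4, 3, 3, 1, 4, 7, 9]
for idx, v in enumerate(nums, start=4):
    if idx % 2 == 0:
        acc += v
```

Let's trace through this code step by step.

Initialize: acc = 0
Initialize: nums = [5, 4, 3, 3, 1, 4, 7, 9]
Entering loop: for idx, v in enumerate(nums, start=4):

After execution: acc = 16
16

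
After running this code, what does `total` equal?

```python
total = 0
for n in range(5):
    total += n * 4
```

Let's trace through this code step by step.

Initialize: total = 0
Entering loop: for n in range(5):

After execution: total = 40
40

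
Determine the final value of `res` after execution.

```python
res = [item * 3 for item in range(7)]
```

Let's trace through this code step by step.

Initialize: res = [item * 3 for item in range(7)]

After execution: res = [0, 3, 6, 9, 12, 15, 18]
[0, 3, 6, 9, 12, 15, 18]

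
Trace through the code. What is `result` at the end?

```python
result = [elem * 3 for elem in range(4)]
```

Let's trace through this code step by step.

Initialize: result = [elem * 3 for elem in range(4)]

After execution: result = [0, 3, 6, 9]
[0, 3, 6, 9]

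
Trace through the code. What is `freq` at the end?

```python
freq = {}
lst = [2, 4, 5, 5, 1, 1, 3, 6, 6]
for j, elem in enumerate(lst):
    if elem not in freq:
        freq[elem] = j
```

Let's trace through this code step by step.

Initialize: freq = {}
Initialize: lst = [2, 4, 5, 5, 1, 1, 3, 6, 6]
Entering loop: for j, elem in enumerate(lst):

After execution: freq = {2: 0, 4: 1, 5: 2, 1: 4, 3: 6, 6: 7}
{2: 0, 4: 1, 5: 2, 1: 4, 3: 6, 6: 7}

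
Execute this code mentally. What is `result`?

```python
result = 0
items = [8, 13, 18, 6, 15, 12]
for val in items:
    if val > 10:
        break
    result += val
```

Let's trace through this code step by step.

Initialize: result = 0
Initialize: items = [8, 13, 18, 6, 15, 12]
Entering loop: for val in items:

After execution: result = 8
8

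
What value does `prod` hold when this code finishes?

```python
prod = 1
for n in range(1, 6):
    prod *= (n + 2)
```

Let's trace through this code step by step.

Initialize: prod = 1
Entering loop: for n in range(1, 6):

After execution: prod = 2520
2520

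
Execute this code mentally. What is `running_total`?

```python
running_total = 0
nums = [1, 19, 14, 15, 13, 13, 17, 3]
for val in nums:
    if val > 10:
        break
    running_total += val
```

Let's trace through this code step by step.

Initialize: running_total = 0
Initialize: nums = [1, 19, 14, 15, 13, 13, 17, 3]
Entering loop: for val in nums:

After execution: running_total = 1
1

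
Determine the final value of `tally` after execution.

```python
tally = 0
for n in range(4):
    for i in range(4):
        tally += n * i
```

Let's trace through this code step by step.

Initialize: tally = 0
Entering loop: for n in range(4):

After execution: tally = 36
36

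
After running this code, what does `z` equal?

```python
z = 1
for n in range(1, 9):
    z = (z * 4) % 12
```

Let's trace through this code step by step.

Initialize: z = 1
Entering loop: for n in range(1, 9):

After execution: z = 4
4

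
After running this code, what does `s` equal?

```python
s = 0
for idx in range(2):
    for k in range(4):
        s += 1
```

Let's trace through this code step by step.

Initialize: s = 0
Entering loop: for idx in range(2):

After execution: s = 8
8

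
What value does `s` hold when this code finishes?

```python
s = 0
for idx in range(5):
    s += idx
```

Let's trace through this code step by step.

Initialize: s = 0
Entering loop: for idx in range(5):

After execution: s = 10
10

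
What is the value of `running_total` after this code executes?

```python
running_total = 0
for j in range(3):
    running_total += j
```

Let's trace through this code step by step.

Initialize: running_total = 0
Entering loop: for j in range(3):

After execution: running_total = 3
3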